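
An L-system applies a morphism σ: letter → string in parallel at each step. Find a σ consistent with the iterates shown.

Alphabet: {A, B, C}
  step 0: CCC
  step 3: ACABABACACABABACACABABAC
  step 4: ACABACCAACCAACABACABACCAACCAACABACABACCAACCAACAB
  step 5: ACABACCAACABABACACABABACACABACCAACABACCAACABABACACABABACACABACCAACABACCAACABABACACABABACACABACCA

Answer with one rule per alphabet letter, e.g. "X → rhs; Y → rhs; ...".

  step 4 ⇒ step 5: ACABACCAACCAACABACABACCAACCAACABACABACCAACCAACAB ⇒ AC·AB·AC·CA·AC·AB·AB·AC·AC·AB·AB·AC·AC·AB·AC·CA·AC·AB·AC·CA·AC·AB·AB·AC·AC·AB·AB·AC·AC·AB·AC·CA·AC·AB·AC·CA·AC·AB·AB·AC·AC·AB·AB·AC·AC·AB·AC·CA
    A ↦ AC
    B ↦ CA
    C ↦ AB

A->AC, B->CA, C->AB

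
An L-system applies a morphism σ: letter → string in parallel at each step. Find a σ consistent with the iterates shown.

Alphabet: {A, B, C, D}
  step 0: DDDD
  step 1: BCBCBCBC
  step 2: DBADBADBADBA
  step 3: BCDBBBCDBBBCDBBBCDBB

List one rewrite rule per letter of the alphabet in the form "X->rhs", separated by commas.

A->B, B->DB, C->A, D->BC

  step 2 ⇒ step 3: DBADBADBADBA ⇒ BC·DB·B·BC·DB·B·BC·DB·B·BC·DB·B
    A ↦ B
    B ↦ DB
    D ↦ BC
  step 1 ⇒ step 2: BCBCBCBC ⇒ DB·A·DB·A·DB·A·DB·A
    C ↦ A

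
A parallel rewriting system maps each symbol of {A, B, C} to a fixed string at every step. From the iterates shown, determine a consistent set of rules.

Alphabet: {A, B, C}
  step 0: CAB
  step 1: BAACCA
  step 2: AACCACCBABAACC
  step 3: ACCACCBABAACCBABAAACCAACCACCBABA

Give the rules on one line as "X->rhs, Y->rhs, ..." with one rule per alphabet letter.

  step 2 ⇒ step 3: AACCACCBABAACC ⇒ ACC·ACC·BA·BA·ACC·BA·BA·A·ACC·A·ACC·ACC·BA·BA
    A ↦ ACC
    B ↦ A
    C ↦ BA

A->ACC, B->A, C->BA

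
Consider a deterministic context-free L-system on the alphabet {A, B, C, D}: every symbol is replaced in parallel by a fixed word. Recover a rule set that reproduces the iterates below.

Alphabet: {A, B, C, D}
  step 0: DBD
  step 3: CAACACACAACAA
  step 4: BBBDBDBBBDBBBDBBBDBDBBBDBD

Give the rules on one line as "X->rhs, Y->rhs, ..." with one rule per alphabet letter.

  step 3 ⇒ step 4: CAACACACAACAA ⇒ BB·BD·BD·BB·BD·BB·BD·BB·BD·BD·BB·BD·BD
    A ↦ BD
    C ↦ BB
    B ↦ CA  (constrained at step 0)
    D ↦ A  (constrained at step 0)

A->BD, B->CA, C->BB, D->A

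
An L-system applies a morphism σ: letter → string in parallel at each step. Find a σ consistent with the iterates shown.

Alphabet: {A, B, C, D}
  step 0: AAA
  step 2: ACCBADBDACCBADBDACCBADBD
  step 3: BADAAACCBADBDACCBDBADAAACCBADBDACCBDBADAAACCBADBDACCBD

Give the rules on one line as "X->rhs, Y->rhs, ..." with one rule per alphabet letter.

  step 2 ⇒ step 3: ACCBADBDACCBADBDACCBADBD ⇒ BAD·A·A·ACC·BAD·BD·ACC·BD·BAD·A·A·ACC·BAD·BD·ACC·BD·BAD·A·A·ACC·BAD·BD·ACC·BD
    A ↦ BAD
    B ↦ ACC
    C ↦ A
    D ↦ BD

A->BAD, B->ACC, C->A, D->BD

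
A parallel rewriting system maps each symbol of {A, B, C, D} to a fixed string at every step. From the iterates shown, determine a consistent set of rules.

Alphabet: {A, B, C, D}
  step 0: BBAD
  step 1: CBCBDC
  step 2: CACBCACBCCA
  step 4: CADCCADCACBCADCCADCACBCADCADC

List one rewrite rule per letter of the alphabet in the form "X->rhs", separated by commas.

  step 1 ⇒ step 2: CBCBDC ⇒ CA·CB·CA·CB·C·CA
    B ↦ CB
    C ↦ CA
    D ↦ C
  step 0 ⇒ step 1: BBAD ⇒ CB·CB·D·C
    A ↦ D

A->D, B->CB, C->CA, D->C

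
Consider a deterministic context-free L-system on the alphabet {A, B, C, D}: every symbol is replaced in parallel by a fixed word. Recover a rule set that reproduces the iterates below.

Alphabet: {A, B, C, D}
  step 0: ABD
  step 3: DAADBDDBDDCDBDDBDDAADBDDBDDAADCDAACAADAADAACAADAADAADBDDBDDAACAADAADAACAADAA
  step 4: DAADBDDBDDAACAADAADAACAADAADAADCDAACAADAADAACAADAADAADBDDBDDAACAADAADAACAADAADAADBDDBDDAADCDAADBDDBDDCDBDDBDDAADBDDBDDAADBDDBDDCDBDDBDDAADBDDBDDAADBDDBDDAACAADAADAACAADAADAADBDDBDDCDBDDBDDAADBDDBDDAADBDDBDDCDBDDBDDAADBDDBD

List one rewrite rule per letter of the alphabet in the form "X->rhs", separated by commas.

  step 3 ⇒ step 4: DAADBDDBDDCDBDDBDDAADBDDBDDAADCDAACAADAADAACAADAADAADBDDBDDAACAADAADAACAADAA ⇒ DAA·DBD·DBD·DAA·CAA·DAA·DAA·CAA·DAA·DAA·DC·DAA·CAA·DAA·DAA·CAA·DAA·DAA·DBD·DBD·DAA·CAA·DAA·DAA·CAA·DAA·DAA·DBD·DBD·DAA·DC·DAA·DBD·DBD·DC·DBD·DBD·DAA·DBD·DBD·DAA·DBD·DBD·DC·DBD·DBD·DAA·DBD·DBD·DAA·DBD·DBD·DAA·CAA·DAA·DAA·CAA·DAA·DAA·DBD·DBD·DC·DBD·DBD·DAA·DBD·DBD·DAA·DBD·DBD·DC·DBD·DBD·DAA·DBD·DBD
    A ↦ DBD
    B ↦ CAA
    C ↦ DC
    D ↦ DAA

A->DBD, B->CAA, C->DC, D->DAA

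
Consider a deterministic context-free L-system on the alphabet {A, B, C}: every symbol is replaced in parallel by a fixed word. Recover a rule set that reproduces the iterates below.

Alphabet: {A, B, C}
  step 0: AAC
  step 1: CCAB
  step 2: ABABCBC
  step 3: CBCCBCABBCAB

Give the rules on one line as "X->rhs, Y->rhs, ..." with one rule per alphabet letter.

  step 2 ⇒ step 3: ABABCBC ⇒ C·BC·C·BC·AB·BC·AB
    A ↦ C
    B ↦ BC
    C ↦ AB

A->C, B->BC, C->AB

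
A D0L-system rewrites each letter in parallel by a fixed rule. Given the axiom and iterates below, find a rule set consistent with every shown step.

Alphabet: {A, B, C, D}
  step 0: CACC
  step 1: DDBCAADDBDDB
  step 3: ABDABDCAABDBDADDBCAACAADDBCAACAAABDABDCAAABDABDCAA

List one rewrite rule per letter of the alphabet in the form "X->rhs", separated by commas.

A->CAA, B->A, C->DDB, D->BD

  step 0 ⇒ step 1: CACC ⇒ DDB·CAA·DDB·DDB
    A ↦ CAA
    C ↦ DDB
    B ↦ A  (constrained at step 1)
    D ↦ BD  (constrained at step 1)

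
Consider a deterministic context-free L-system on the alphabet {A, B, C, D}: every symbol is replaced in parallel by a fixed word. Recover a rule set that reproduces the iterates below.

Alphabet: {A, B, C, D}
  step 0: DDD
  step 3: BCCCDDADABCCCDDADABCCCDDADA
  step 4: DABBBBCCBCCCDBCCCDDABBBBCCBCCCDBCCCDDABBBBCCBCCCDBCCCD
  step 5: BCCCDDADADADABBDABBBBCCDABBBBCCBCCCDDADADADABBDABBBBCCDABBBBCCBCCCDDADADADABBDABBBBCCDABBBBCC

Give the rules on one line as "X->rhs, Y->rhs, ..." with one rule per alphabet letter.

  step 4 ⇒ step 5: DABBBBCCBCCCDBCCCDDABBBBCCBCCCDBCCCDDABBBBCCBCCCDBCCCD ⇒ BCC·CD·DA·DA·DA·DA·B·B·DA·B·B·B·BCC·DA·B·B·B·BCC·BCC·CD·DA·DA·DA·DA·B·B·DA·B·B·B·BCC·DA·B·B·B·BCC·BCC·CD·DA·DA·DA·DA·B·B·DA·B·B·B·BCC·DA·B·B·B·BCC
    A ↦ CD
    B ↦ DA
    C ↦ B
    D ↦ BCC

A->CD, B->DA, C->B, D->BCC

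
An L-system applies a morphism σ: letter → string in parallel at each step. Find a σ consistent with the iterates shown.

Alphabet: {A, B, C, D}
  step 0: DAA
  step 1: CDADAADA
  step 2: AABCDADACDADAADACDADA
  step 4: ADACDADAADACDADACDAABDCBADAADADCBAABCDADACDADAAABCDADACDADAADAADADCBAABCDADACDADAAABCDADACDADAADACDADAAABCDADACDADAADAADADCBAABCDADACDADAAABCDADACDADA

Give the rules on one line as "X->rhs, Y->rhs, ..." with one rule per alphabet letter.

  step 1 ⇒ step 2: CDADAADA ⇒ AAB·CD·ADA·CD·ADA·ADA·CD·ADA
    A ↦ ADA
    C ↦ AAB
    D ↦ CD
    B ↦ DCB  (constrained at step 2)

A->ADA, B->DCB, C->AAB, D->CD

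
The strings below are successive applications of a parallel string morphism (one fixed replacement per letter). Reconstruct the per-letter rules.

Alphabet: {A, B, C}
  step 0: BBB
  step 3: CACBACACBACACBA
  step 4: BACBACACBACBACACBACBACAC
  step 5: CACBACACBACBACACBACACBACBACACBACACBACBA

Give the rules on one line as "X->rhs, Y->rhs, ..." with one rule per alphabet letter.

  step 4 ⇒ step 5: BACBACACBACBACACBACBACAC ⇒ CA·C·BA·CA·C·BA·C·BA·CA·C·BA·CA·C·BA·C·BA·CA·C·BA·CA·C·BA·C·BA
    A ↦ C
    B ↦ CA
    C ↦ BA

A->C, B->CA, C->BA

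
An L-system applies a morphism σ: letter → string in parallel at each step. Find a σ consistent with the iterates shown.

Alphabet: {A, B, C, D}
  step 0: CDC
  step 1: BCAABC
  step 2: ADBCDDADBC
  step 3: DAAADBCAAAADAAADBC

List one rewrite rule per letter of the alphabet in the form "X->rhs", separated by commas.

A->D, B->AD, C->BC, D->AA

  step 2 ⇒ step 3: ADBCDDADBC ⇒ D·AA·AD·BC·AA·AA·D·AA·AD·BC
    A ↦ D
    B ↦ AD
    C ↦ BC
    D ↦ AA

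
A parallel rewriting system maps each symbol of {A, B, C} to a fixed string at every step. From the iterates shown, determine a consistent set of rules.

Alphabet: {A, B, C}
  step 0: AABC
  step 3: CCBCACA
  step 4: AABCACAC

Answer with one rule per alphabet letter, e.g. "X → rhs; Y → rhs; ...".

  step 3 ⇒ step 4: CCBCACA ⇒ A·A·BC·A·C·A·C
    A ↦ C
    B ↦ BC
    C ↦ A

A->C, B->BC, C->A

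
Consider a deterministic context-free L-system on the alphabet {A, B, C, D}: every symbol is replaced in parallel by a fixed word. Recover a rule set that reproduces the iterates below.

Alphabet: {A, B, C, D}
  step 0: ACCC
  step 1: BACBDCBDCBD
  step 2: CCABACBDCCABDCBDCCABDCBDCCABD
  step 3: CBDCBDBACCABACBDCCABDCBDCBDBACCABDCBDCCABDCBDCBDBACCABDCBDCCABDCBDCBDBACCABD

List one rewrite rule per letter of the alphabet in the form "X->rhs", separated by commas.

A->BA, B->CCA, C->CBD, D->BD

  step 2 ⇒ step 3: CCABACBDCCABDCBDCCABDCBDCCABD ⇒ CBD·CBD·BA·CCA·BA·CBD·CCA·BD·CBD·CBD·BA·CCA·BD·CBD·CCA·BD·CBD·CBD·BA·CCA·BD·CBD·CCA·BD·CBD·CBD·BA·CCA·BD
    A ↦ BA
    B ↦ CCA
    C ↦ CBD
    D ↦ BD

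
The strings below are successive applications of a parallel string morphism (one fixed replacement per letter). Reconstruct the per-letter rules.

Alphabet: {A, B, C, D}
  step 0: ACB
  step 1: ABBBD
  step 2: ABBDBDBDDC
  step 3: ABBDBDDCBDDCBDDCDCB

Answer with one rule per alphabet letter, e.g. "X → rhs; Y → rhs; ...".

  step 2 ⇒ step 3: ABBDBDBDDC ⇒ AB·BD·BD·DC·BD·DC·BD·DC·DC·B
    A ↦ AB
    B ↦ BD
    C ↦ B
    D ↦ DC

A->AB, B->BD, C->B, D->DC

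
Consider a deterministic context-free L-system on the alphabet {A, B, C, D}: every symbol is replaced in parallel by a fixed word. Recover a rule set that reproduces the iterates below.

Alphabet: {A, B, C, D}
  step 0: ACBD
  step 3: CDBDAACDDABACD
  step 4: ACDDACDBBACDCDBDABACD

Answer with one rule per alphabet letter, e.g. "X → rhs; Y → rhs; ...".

A->B, B->DA, C->A, D->CD

  step 3 ⇒ step 4: CDBDAACDDABACD ⇒ A·CD·DA·CD·B·B·A·CD·CD·B·DA·B·A·CD
    A ↦ B
    B ↦ DA
    C ↦ A
    D ↦ CD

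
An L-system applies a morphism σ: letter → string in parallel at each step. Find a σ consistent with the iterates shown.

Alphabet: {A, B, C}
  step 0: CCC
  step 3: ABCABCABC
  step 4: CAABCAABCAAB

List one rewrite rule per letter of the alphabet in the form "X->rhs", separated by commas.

  step 3 ⇒ step 4: ABCABCABC ⇒ C·A·AB·C·A·AB·C·A·AB
    A ↦ C
    B ↦ A
    C ↦ AB

A->C, B->A, C->AB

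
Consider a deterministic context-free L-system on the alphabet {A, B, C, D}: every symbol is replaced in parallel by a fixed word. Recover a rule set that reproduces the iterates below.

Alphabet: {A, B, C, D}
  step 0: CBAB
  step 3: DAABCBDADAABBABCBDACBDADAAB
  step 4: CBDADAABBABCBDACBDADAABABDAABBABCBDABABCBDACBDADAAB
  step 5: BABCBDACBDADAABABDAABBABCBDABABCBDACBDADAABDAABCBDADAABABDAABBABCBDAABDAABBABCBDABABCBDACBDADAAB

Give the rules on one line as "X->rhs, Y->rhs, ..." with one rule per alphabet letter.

A->DA, B->AB, C->B, D->CB

  step 4 ⇒ step 5: CBDADAABBABCBDACBDADAABABDAABBABCBDABABCBDACBDADAAB ⇒ B·AB·CB·DA·CB·DA·DA·AB·AB·DA·AB·B·AB·CB·DA·B·AB·CB·DA·CB·DA·DA·AB·DA·AB·CB·DA·DA·AB·AB·DA·AB·B·AB·CB·DA·AB·DA·AB·B·AB·CB·DA·B·AB·CB·DA·CB·DA·DA·AB
    A ↦ DA
    B ↦ AB
    C ↦ B
    D ↦ CB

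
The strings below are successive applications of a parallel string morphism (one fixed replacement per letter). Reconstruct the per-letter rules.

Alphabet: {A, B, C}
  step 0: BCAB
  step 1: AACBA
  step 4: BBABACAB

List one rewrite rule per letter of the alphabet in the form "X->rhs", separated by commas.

A->B, B->A, C->AC

  step 0 ⇒ step 1: BCAB ⇒ A·AC·B·A
    A ↦ B
    B ↦ A
    C ↦ AC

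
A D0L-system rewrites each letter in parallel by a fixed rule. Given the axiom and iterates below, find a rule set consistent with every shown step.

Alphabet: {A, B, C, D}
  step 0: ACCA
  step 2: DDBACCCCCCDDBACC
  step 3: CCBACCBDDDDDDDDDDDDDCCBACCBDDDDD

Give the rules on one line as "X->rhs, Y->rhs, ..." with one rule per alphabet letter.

  step 2 ⇒ step 3: DDBACCCCCCDDBACC ⇒ C·C·BAC·CBD·DD·DD·DD·DD·DD·DD·C·C·BAC·CBD·DD·DD
    A ↦ CBD
    B ↦ BAC
    C ↦ DD
    D ↦ C

A->CBD, B->BAC, C->DD, D->C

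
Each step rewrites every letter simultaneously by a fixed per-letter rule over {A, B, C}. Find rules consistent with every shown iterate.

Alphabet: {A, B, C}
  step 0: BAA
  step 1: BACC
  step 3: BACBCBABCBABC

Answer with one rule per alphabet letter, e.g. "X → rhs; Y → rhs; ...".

A->C, B->BA, C->BC

  step 0 ⇒ step 1: BAA ⇒ BA·C·C
    A ↦ C
    B ↦ BA
    C ↦ BC  (constrained at step 1)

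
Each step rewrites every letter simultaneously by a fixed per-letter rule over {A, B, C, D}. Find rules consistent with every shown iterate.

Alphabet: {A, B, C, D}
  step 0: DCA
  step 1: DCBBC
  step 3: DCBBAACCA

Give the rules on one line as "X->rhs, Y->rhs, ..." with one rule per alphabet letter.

  step 0 ⇒ step 1: DCA ⇒ DCB·B·C
    A ↦ C
    C ↦ B
    D ↦ DCB
    B ↦ A  (constrained at step 1)

A->C, B->A, C->B, D->DCB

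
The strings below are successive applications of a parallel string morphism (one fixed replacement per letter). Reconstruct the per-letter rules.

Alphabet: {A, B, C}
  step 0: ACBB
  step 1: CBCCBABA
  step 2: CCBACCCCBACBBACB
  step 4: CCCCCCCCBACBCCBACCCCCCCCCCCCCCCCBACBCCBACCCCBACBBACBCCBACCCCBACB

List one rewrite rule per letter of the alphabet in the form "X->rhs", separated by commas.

A->CB, B->BA, C->CC

  step 1 ⇒ step 2: CBCCBABA ⇒ CC·BA·CC·CC·BA·CB·BA·CB
    A ↦ CB
    B ↦ BA
    C ↦ CC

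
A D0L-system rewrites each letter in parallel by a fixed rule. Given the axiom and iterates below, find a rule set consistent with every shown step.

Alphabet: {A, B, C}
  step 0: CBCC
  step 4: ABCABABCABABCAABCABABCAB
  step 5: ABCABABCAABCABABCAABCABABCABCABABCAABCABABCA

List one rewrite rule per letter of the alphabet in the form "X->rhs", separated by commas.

A->ABC, B->A, C->B

  step 4 ⇒ step 5: ABCABABCABABCAABCABABCAB ⇒ ABC·A·B·ABC·A·ABC·A·B·ABC·A·ABC·A·B·ABC·ABC·A·B·ABC·A·ABC·A·B·ABC·A
    A ↦ ABC
    B ↦ A
    C ↦ B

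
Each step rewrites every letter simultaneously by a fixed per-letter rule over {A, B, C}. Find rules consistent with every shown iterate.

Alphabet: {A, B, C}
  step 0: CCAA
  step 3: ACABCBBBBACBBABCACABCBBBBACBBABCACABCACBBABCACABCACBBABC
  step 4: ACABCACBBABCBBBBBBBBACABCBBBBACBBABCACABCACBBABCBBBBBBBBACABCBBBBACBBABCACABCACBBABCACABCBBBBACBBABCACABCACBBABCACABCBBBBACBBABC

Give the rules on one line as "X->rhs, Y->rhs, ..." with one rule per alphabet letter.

  step 3 ⇒ step 4: ACABCBBBBACBBABCACABCBBBBACBBABCACABCACBBABCACABCACBBABC ⇒ AC·ABC·AC·BB·ABC·BB·BB·BB·BB·AC·ABC·BB·BB·AC·BB·ABC·AC·ABC·AC·BB·ABC·BB·BB·BB·BB·AC·ABC·BB·BB·AC·BB·ABC·AC·ABC·AC·BB·ABC·AC·ABC·BB·BB·AC·BB·ABC·AC·ABC·AC·BB·ABC·AC·ABC·BB·BB·AC·BB·ABC
    A ↦ AC
    B ↦ BB
    C ↦ ABC

A->AC, B->BB, C->ABC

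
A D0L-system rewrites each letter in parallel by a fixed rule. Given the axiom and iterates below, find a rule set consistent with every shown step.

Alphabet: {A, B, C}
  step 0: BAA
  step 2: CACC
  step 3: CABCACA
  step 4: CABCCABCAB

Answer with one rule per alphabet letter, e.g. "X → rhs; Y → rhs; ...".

  step 3 ⇒ step 4: CABCACA ⇒ CA·B·C·CA·B·CA·B
    A ↦ B
    B ↦ C
    C ↦ CA

A->B, B->C, C->CA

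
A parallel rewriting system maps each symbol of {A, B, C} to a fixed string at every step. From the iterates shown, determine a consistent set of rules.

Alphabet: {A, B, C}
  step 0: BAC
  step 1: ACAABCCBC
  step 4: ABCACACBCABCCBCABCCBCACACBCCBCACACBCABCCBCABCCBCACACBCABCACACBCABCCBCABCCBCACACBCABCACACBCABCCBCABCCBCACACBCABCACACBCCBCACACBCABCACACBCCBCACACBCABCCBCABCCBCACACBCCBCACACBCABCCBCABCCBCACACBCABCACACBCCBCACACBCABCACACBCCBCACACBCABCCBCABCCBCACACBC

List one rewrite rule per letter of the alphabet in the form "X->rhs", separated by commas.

  step 0 ⇒ step 1: BAC ⇒ ACA·ABC·CBC
    A ↦ ABC
    B ↦ ACA
    C ↦ CBC

A->ABC, B->ACA, C->CBC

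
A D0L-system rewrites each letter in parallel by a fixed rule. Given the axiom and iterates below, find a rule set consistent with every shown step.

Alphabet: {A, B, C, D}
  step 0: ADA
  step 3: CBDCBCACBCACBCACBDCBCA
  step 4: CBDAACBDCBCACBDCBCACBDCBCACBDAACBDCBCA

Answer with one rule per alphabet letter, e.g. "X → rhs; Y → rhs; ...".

A->CA, B->D, C->CB, D->AA

  step 3 ⇒ step 4: CBDCBCACBCACBCACBDCBCA ⇒ CB·D·AA·CB·D·CB·CA·CB·D·CB·CA·CB·D·CB·CA·CB·D·AA·CB·D·CB·CA
    A ↦ CA
    B ↦ D
    C ↦ CB
    D ↦ AA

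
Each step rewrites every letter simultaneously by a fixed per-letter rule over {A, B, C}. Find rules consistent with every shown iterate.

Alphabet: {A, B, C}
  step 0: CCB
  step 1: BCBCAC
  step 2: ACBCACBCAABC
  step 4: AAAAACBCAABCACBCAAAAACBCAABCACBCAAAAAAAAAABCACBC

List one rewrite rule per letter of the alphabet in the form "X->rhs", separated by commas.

A->AA, B->AC, C->BC

  step 1 ⇒ step 2: BCBCAC ⇒ AC·BC·AC·BC·AA·BC
    A ↦ AA
    B ↦ AC
    C ↦ BC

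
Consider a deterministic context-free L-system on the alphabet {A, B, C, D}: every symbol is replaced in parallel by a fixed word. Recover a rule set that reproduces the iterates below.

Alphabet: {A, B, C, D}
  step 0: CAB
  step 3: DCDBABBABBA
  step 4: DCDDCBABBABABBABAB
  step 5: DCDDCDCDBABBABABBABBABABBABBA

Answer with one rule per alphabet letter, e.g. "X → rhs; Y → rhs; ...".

A->B, B->BA, C->D, D->DC

  step 4 ⇒ step 5: DCDDCBABBABABBABAB ⇒ DC·D·DC·DC·D·BA·B·BA·BA·B·BA·B·BA·BA·B·BA·B·BA
    A ↦ B
    B ↦ BA
    C ↦ D
    D ↦ DC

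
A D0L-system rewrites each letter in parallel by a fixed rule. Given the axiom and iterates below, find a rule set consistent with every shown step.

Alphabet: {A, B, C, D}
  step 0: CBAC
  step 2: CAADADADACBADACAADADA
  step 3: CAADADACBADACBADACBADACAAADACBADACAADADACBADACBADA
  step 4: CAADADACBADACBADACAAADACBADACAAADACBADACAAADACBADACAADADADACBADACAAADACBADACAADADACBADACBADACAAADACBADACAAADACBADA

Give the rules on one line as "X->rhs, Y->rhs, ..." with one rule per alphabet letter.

A->DA, B->A, C->CAA, D->CBA

  step 3 ⇒ step 4: CAADADACBADACBADACBADACAAADACBADACAADADACBADACBADA ⇒ CAA·DA·DA·CBA·DA·CBA·DA·CAA·A·DA·CBA·DA·CAA·A·DA·CBA·DA·CAA·A·DA·CBA·DA·CAA·DA·DA·DA·CBA·DA·CAA·A·DA·CBA·DA·CAA·DA·DA·CBA·DA·CBA·DA·CAA·A·DA·CBA·DA·CAA·A·DA·CBA·DA
    A ↦ DA
    B ↦ A
    C ↦ CAA
    D ↦ CBA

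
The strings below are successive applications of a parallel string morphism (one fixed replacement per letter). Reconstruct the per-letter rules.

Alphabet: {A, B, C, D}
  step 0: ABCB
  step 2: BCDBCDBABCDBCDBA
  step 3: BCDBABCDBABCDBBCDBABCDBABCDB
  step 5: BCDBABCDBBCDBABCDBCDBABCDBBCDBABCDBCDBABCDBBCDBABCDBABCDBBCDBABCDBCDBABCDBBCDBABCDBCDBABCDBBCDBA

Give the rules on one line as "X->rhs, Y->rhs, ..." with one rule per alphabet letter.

  step 2 ⇒ step 3: BCDBCDBABCDBCDBA ⇒ BCD·B·A·BCD·B·A·BCD·B·BCD·B·A·BCD·B·A·BCD·B
    A ↦ B
    B ↦ BCD
    C ↦ B
    D ↦ A

A->B, B->BCD, C->B, D->A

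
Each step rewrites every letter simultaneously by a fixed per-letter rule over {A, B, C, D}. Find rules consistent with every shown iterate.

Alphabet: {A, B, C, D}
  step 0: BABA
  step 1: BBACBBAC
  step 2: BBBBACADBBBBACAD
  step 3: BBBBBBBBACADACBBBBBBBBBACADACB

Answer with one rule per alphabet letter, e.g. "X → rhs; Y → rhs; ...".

A->AC, B->BB, C->AD, D->B

  step 2 ⇒ step 3: BBBBACADBBBBACAD ⇒ BB·BB·BB·BB·AC·AD·AC·B·BB·BB·BB·BB·AC·AD·AC·B
    A ↦ AC
    B ↦ BB
    C ↦ AD
    D ↦ B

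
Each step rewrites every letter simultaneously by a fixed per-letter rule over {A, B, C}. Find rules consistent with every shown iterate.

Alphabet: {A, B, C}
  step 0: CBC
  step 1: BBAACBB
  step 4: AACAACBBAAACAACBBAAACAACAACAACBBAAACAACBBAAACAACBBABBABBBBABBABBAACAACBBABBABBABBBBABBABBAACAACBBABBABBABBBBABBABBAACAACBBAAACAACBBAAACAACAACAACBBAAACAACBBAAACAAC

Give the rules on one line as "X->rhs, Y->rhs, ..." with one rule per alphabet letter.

A->BBA, B->AAC, C->BB

  step 0 ⇒ step 1: CBC ⇒ BB·AAC·BB
    B ↦ AAC
    C ↦ BB
    A ↦ BBA  (constrained at step 1)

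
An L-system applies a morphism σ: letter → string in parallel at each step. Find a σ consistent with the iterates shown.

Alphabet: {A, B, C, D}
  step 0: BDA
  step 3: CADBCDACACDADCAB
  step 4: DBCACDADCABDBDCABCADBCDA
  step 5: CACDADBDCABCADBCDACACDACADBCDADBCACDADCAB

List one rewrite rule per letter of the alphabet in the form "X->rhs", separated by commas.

A->B, B->CDA, C->D, D->CA

  step 4 ⇒ step 5: DBCACDADCABDBDCABCADBCDA ⇒ CA·CDA·D·B·D·CA·B·CA·D·B·CDA·CA·CDA·CA·D·B·CDA·D·B·CA·CDA·D·CA·B
    A ↦ B
    B ↦ CDA
    C ↦ D
    D ↦ CA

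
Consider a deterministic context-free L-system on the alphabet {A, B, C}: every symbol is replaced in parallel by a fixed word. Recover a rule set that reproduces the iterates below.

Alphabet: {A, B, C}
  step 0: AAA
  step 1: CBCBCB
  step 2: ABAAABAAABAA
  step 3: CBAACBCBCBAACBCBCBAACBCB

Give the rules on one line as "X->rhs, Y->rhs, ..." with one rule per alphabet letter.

A->CB, B->AA, C->AB

  step 2 ⇒ step 3: ABAAABAAABAA ⇒ CB·AA·CB·CB·CB·AA·CB·CB·CB·AA·CB·CB
    A ↦ CB
    B ↦ AA
  step 1 ⇒ step 2: CBCBCB ⇒ AB·AA·AB·AA·AB·AA
    C ↦ AB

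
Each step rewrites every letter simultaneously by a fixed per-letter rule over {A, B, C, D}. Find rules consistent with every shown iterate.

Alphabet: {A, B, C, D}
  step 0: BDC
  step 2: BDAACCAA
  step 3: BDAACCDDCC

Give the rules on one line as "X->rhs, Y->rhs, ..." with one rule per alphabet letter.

  step 2 ⇒ step 3: BDAACCAA ⇒ BD·AA·C·C·D·D·C·C
    A ↦ C
    B ↦ BD
    C ↦ D
    D ↦ AA

A->C, B->BD, C->D, D->AA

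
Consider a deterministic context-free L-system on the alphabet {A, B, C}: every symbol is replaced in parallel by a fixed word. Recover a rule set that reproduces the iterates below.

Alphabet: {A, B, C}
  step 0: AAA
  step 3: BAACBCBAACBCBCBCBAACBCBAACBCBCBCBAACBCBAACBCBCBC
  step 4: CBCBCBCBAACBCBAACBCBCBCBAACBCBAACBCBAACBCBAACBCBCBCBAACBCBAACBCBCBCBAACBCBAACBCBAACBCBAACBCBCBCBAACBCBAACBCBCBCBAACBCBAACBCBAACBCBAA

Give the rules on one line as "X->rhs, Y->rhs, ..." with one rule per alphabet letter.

  step 3 ⇒ step 4: BAACBCBAACBCBCBCBAACBCBAACBCBCBCBAACBCBAACBCBCBC ⇒ CBC·BC·BC·BAA·CBC·BAA·CBC·BC·BC·BAA·CBC·BAA·CBC·BAA·CBC·BAA·CBC·BC·BC·BAA·CBC·BAA·CBC·BC·BC·BAA·CBC·BAA·CBC·BAA·CBC·BAA·CBC·BC·BC·BAA·CBC·BAA·CBC·BC·BC·BAA·CBC·BAA·CBC·BAA·CBC·BAA
    A ↦ BC
    B ↦ CBC
    C ↦ BAA

A->BC, B->CBC, C->BAA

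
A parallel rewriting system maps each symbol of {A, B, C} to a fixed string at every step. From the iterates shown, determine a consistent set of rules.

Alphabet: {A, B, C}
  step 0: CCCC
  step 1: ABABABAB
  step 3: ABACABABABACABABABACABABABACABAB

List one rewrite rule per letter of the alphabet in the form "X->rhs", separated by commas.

  step 0 ⇒ step 1: CCCC ⇒ AB·AB·AB·AB
    C ↦ AB
    A ↦ AB  (constrained at step 1)
    B ↦ AC  (constrained at step 1)

A->AB, B->AC, C->AB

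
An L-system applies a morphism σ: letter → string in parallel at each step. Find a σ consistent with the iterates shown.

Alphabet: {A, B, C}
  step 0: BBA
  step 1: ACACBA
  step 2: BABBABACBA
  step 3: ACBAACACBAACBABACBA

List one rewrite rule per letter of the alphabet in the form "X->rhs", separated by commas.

A->BA, B->AC, C->B

  step 2 ⇒ step 3: BABBABACBA ⇒ AC·BA·AC·AC·BA·AC·BA·B·AC·BA
    A ↦ BA
    B ↦ AC
    C ↦ B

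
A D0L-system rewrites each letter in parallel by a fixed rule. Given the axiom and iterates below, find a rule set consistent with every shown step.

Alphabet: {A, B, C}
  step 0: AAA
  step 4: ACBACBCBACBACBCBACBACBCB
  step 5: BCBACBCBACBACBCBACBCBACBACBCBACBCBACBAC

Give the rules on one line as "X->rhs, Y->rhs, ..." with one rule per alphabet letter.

  step 4 ⇒ step 5: ACBACBCBACBACBCBACBACBCB ⇒ BC·B·AC·BC·B·AC·B·AC·BC·B·AC·BC·B·AC·B·AC·BC·B·AC·BC·B·AC·B·AC
    A ↦ BC
    B ↦ AC
    C ↦ B

A->BC, B->AC, C->B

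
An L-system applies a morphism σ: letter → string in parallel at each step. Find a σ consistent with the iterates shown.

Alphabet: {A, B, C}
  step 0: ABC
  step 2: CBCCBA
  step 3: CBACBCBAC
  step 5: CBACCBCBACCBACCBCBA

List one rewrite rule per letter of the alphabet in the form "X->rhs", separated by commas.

A->C, B->A, C->CB

  step 2 ⇒ step 3: CBCCBA ⇒ CB·A·CB·CB·A·C
    A ↦ C
    B ↦ A
    C ↦ CB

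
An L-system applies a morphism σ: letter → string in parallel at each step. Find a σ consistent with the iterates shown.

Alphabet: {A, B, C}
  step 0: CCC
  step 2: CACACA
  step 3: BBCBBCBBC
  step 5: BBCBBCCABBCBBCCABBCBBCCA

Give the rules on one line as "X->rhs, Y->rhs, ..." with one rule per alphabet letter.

A->BC, B->CA, C->B

  step 2 ⇒ step 3: CACACA ⇒ B·BC·B·BC·B·BC
    A ↦ BC
    C ↦ B
    B ↦ CA  (constrained at step 3)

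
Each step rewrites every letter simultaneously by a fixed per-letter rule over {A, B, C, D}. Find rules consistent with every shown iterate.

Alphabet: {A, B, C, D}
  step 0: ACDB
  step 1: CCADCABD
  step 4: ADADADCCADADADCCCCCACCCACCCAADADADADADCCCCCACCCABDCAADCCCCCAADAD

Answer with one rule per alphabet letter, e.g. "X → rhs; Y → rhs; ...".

  step 0 ⇒ step 1: ACDB ⇒ CC·AD·CA·BD
    A ↦ CC
    B ↦ BD
    C ↦ AD
    D ↦ CA

A->CC, B->BD, C->AD, D->CA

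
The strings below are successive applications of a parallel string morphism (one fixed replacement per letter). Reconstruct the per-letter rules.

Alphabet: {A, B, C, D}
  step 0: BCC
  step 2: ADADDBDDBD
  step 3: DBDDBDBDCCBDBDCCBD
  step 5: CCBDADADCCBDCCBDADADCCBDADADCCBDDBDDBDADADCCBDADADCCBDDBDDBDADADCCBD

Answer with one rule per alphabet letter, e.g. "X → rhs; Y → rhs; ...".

A->D, B->CC, C->AD, D->BD

  step 2 ⇒ step 3: ADADDBDDBD ⇒ D·BD·D·BD·BD·CC·BD·BD·CC·BD
    A ↦ D
    B ↦ CC
    D ↦ BD
    C ↦ AD  (constrained at step 0)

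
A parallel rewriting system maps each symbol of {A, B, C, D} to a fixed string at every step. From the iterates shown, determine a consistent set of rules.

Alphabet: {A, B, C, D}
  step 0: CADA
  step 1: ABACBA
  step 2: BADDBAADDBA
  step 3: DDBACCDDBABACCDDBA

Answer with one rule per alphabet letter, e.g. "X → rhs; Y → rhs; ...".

  step 2 ⇒ step 3: BADDBAADDBA ⇒ DD·BA·C·C·DD·BA·BA·C·C·DD·BA
    A ↦ BA
    B ↦ DD
    D ↦ C
  step 0 ⇒ step 1: CADA ⇒ A·BA·C·BA
    C ↦ A

A->BA, B->DD, C->A, D->C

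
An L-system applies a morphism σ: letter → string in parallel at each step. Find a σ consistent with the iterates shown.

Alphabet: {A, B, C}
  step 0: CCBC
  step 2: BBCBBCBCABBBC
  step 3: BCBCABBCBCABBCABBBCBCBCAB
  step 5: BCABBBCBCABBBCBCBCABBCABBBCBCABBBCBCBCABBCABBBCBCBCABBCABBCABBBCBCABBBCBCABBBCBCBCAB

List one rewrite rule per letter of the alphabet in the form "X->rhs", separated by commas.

A->B, B->BC, C->AB

  step 2 ⇒ step 3: BBCBBCBCABBBC ⇒ BC·BC·AB·BC·BC·AB·BC·AB·B·BC·BC·BC·AB
    A ↦ B
    B ↦ BC
    C ↦ AB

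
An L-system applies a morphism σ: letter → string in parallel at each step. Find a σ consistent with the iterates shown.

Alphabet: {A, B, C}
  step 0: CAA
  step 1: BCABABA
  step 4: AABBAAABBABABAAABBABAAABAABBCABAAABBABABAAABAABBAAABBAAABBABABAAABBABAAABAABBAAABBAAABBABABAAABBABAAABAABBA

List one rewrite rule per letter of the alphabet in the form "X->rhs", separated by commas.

A->BA, B->AAB, C->BCA

  step 0 ⇒ step 1: CAA ⇒ BCA·BA·BA
    A ↦ BA
    C ↦ BCA
    B ↦ AAB  (constrained at step 1)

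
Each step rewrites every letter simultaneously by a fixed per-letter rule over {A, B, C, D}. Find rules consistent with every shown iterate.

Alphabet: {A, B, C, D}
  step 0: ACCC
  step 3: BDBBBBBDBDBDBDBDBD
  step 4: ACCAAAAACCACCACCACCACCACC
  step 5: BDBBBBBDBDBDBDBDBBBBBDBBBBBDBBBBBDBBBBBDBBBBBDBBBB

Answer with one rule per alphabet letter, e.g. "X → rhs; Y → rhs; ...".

  step 4 ⇒ step 5: ACCAAAAACCACCACCACCACCACC ⇒ BD·BB·BB·BD·BD·BD·BD·BD·BB·BB·BD·BB·BB·BD·BB·BB·BD·BB·BB·BD·BB·BB·BD·BB·BB
    A ↦ BD
    C ↦ BB
  step 3 ⇒ step 4: BDBBBBBDBDBDBDBDBD ⇒ A·CC·A·A·A·A·A·CC·A·CC·A·CC·A·CC·A·CC·A·CC
    B ↦ A
  step 3 ⇒ step 4: BDBBBBBDBDBDBDBDBD ⇒ A·CC·A·A·A·A·A·CC·A·CC·A·CC·A·CC·A·CC·A·CC
    D ↦ CC

A->BD, B->A, C->BB, D->CC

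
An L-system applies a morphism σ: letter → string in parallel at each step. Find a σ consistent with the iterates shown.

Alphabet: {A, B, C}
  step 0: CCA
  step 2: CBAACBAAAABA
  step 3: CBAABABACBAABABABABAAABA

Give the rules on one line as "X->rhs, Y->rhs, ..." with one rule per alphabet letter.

  step 2 ⇒ step 3: CBAACBAAAABA ⇒ CB·AA·BA·BA·CB·AA·BA·BA·BA·BA·AA·BA
    A ↦ BA
    B ↦ AA
    C ↦ CB

A->BA, B->AA, C->CB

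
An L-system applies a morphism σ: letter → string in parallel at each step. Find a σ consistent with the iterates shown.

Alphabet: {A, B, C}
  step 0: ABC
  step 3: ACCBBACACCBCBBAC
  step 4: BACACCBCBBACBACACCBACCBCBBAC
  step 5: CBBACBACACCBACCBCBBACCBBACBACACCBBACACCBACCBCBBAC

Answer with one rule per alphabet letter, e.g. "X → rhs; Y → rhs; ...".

A->B, B->CB, C->AC

  step 4 ⇒ step 5: BACACCBCBBACBACACCBACCBCBBAC ⇒ CB·B·AC·B·AC·AC·CB·AC·CB·CB·B·AC·CB·B·AC·B·AC·AC·CB·B·AC·AC·CB·AC·CB·CB·B·AC
    A ↦ B
    B ↦ CB
    C ↦ AC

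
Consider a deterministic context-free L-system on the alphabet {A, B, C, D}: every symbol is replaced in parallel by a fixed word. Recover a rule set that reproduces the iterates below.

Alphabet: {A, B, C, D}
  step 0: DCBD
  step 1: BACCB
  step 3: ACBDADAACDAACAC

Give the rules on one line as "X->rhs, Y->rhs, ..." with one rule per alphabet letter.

A->DA, B->C, C->AC, D->B

  step 0 ⇒ step 1: DCBD ⇒ B·AC·C·B
    B ↦ C
    C ↦ AC
    D ↦ B
    A ↦ DA  (constrained at step 1)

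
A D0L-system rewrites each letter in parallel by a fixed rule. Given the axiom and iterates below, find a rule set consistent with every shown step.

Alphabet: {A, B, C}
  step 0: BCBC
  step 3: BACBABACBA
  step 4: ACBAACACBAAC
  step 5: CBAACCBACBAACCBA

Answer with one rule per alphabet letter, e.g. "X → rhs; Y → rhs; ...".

A->C, B->A, C->BA

  step 4 ⇒ step 5: ACBAACACBAAC ⇒ C·BA·A·C·C·BA·C·BA·A·C·C·BA
    A ↦ C
    B ↦ A
    C ↦ BA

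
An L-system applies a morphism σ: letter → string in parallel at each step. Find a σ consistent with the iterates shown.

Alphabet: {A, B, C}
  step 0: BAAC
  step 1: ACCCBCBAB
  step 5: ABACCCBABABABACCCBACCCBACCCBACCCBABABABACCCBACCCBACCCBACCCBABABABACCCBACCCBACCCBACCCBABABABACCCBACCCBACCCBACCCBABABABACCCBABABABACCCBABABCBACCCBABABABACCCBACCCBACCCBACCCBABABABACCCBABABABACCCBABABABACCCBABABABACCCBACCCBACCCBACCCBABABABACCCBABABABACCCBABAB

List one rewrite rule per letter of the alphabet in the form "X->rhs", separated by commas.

  step 0 ⇒ step 1: BAAC ⇒ ACC·CB·CB·AB
    A ↦ CB
    B ↦ ACC
    C ↦ AB

A->CB, B->ACC, C->AB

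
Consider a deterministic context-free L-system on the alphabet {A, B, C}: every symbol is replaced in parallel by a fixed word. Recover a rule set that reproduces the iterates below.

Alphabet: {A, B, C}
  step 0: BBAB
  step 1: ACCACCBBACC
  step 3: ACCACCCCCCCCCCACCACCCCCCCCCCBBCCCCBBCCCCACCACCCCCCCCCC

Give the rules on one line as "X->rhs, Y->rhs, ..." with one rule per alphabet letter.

  step 0 ⇒ step 1: BBAB ⇒ ACC·ACC·BB·ACC
    A ↦ BB
    B ↦ ACC
    C ↦ CC  (constrained at step 1)

A->BB, B->ACC, C->CC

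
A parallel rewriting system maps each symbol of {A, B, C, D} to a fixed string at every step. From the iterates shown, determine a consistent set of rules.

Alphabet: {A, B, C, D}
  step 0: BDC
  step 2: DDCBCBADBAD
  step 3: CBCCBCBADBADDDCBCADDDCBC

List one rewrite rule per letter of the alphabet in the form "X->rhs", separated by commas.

A->DD, B->AD, C->B, D->CBC

  step 2 ⇒ step 3: DDCBCBADBAD ⇒ CBC·CBC·B·AD·B·AD·DD·CBC·AD·DD·CBC
    A ↦ DD
    B ↦ AD
    C ↦ B
    D ↦ CBC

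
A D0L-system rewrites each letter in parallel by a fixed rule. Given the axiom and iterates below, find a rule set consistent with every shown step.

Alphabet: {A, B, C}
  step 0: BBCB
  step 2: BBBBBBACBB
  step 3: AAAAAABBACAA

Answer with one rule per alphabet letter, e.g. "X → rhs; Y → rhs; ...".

A->BB, B->A, C->AC

  step 2 ⇒ step 3: BBBBBBACBB ⇒ A·A·A·A·A·A·BB·AC·A·A
    A ↦ BB
    B ↦ A
    C ↦ AC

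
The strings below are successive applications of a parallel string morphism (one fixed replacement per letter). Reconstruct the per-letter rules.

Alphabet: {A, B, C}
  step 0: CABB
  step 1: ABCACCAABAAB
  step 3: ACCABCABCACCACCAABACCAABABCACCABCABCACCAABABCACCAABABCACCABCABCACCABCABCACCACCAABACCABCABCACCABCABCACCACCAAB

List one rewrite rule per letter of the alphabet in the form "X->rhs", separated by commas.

  step 0 ⇒ step 1: CABB ⇒ ABC·ACC·AAB·AAB
    A ↦ ACC
    B ↦ AAB
    C ↦ ABC

A->ACC, B->AAB, C->ABC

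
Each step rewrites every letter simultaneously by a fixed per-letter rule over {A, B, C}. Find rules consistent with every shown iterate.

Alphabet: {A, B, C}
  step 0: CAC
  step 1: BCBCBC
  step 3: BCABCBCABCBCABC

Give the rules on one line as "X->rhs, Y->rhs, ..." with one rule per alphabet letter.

A->BC, B->A, C->BC

  step 0 ⇒ step 1: CAC ⇒ BC·BC·BC
    A ↦ BC
    C ↦ BC
    B ↦ A  (constrained at step 1)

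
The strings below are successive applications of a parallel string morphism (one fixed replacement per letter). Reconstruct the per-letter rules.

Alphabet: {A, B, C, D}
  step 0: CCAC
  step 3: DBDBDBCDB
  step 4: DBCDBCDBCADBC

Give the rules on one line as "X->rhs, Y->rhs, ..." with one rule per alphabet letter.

A->D, B->C, C->A, D->DB

  step 3 ⇒ step 4: DBDBDBCDB ⇒ DB·C·DB·C·DB·C·A·DB·C
    B ↦ C
    C ↦ A
    D ↦ DB
    A ↦ D  (constrained at step 0)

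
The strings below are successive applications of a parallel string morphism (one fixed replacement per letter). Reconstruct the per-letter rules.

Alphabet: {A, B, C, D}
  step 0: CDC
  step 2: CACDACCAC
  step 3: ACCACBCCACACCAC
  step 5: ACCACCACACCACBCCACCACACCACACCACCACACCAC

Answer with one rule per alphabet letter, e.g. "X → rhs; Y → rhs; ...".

A->C, B->D, C->AC, D->BC

  step 2 ⇒ step 3: CACDACCAC ⇒ AC·C·AC·BC·C·AC·AC·C·AC
    A ↦ C
    C ↦ AC
    D ↦ BC
    B ↦ D  (constrained at step 3)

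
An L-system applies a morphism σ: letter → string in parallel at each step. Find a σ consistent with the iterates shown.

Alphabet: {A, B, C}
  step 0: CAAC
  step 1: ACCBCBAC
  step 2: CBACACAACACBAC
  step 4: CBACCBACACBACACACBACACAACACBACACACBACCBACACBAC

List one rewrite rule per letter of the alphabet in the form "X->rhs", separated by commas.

A->CB, B->A, C->AC

  step 1 ⇒ step 2: ACCBCBAC ⇒ CB·AC·AC·A·AC·A·CB·AC
    A ↦ CB
    B ↦ A
    C ↦ AC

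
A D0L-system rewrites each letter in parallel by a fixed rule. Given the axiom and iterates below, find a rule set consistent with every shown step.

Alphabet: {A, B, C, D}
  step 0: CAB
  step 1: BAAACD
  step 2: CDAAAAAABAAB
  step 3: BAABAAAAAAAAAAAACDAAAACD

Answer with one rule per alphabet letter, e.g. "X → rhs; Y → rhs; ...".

A->AA, B->CD, C->BA, D->AB

  step 2 ⇒ step 3: CDAAAAAABAAB ⇒ BA·AB·AA·AA·AA·AA·AA·AA·CD·AA·AA·CD
    A ↦ AA
    B ↦ CD
    C ↦ BA
    D ↦ AB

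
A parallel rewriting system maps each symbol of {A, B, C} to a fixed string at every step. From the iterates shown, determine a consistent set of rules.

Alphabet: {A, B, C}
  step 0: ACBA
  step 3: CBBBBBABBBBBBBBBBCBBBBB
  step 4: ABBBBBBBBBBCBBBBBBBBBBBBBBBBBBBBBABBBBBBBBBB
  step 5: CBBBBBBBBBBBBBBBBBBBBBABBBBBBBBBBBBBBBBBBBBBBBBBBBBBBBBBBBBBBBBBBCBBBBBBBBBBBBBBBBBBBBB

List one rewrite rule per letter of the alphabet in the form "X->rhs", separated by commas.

A->CB, B->BB, C->A

  step 4 ⇒ step 5: ABBBBBBBBBBCBBBBBBBBBBBBBBBBBBBBBABBBBBBBBBB ⇒ CB·BB·BB·BB·BB·BB·BB·BB·BB·BB·BB·A·BB·BB·BB·BB·BB·BB·BB·BB·BB·BB·BB·BB·BB·BB·BB·BB·BB·BB·BB·BB·BB·CB·BB·BB·BB·BB·BB·BB·BB·BB·BB·BB
    A ↦ CB
    B ↦ BB
    C ↦ A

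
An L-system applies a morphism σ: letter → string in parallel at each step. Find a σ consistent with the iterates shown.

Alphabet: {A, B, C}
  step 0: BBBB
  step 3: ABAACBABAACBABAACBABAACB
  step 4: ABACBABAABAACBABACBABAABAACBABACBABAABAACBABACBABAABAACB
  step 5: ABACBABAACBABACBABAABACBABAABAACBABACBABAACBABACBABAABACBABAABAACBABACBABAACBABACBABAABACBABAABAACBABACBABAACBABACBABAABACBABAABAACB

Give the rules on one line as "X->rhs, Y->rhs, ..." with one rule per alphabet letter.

  step 4 ⇒ step 5: ABACBABAABAACBABACBABAABAACBABACBABAABAACBABACBABAABAACB ⇒ ABA·CB·ABA·A·CB·ABA·CB·ABA·ABA·CB·ABA·ABA·A·CB·ABA·CB·ABA·A·CB·ABA·CB·ABA·ABA·CB·ABA·ABA·A·CB·ABA·CB·ABA·A·CB·ABA·CB·ABA·ABA·CB·ABA·ABA·A·CB·ABA·CB·ABA·A·CB·ABA·CB·ABA·ABA·CB·ABA·ABA·A·CB
    A ↦ ABA
    B ↦ CB
    C ↦ A

A->ABA, B->CB, C->A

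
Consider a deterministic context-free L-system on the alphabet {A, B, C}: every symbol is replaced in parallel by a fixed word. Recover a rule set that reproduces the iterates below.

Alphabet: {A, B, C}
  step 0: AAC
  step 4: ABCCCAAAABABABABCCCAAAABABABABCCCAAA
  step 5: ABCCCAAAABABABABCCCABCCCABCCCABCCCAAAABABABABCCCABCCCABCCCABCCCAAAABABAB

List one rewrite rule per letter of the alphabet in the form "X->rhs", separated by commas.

  step 4 ⇒ step 5: ABCCCAAAABABABABCCCAAAABABABABCCCAAA ⇒ AB·CCC·A·A·A·AB·AB·AB·AB·CCC·AB·CCC·AB·CCC·AB·CCC·A·A·A·AB·AB·AB·AB·CCC·AB·CCC·AB·CCC·AB·CCC·A·A·A·AB·AB·AB
    A ↦ AB
    B ↦ CCC
    C ↦ A

A->AB, B->CCC, C->A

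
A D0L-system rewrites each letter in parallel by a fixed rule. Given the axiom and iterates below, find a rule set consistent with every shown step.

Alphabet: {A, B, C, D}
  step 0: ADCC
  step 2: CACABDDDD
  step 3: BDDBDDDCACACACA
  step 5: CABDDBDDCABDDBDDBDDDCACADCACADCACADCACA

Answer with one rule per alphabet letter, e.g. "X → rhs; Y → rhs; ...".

A->DD, B->D, C->B, D->CA

  step 2 ⇒ step 3: CACABDDDD ⇒ B·DD·B·DD·D·CA·CA·CA·CA
    A ↦ DD
    B ↦ D
    C ↦ B
    D ↦ CA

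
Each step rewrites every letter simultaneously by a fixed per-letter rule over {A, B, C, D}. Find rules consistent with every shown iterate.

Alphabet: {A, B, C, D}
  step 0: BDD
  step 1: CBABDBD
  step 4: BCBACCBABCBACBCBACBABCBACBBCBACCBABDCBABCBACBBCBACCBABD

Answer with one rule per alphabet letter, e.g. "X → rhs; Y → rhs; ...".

  step 0 ⇒ step 1: BDD ⇒ CBA·BD·BD
    B ↦ CBA
    D ↦ BD
    A ↦ C  (constrained at step 1)
    C ↦ B  (constrained at step 1)

A->C, B->CBA, C->B, D->BD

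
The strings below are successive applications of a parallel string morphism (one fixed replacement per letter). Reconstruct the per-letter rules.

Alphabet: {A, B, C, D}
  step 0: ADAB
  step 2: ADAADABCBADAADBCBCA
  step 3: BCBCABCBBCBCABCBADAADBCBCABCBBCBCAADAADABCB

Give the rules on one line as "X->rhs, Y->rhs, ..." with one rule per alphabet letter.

A->BCB, B->AD, C->A, D->CA

  step 2 ⇒ step 3: ADAADABCBADAADBCBCA ⇒ BCB·CA·BCB·BCB·CA·BCB·AD·A·AD·BCB·CA·BCB·BCB·CA·AD·A·AD·A·BCB
    A ↦ BCB
    B ↦ AD
    C ↦ A
    D ↦ CA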